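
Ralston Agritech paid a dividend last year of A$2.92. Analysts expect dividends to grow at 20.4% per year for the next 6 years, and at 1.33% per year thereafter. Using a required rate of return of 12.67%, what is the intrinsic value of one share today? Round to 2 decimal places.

A$61.09

Two-stage DDM. Project D₁…D_6 at 0.204, terminal growth 0.0133, discount at r = 0.1267.
D_1 = 3.5157
D_2 = 4.2329
D_3 = 5.0964
D_4 = 6.1360
D_5 = 7.3878
D_6 = 8.8949
Terminal value at t=6: TV = D_7/(r−g) = 9.0132/(0.1267−0.0133) = 79.4816
P₀ = 3.5157/(1+0.1267)^1 + 4.2329/(1+0.1267)^2 + 5.0964/(1+0.1267)^3 + 6.1360/(1+0.1267)^4 + 7.3878/(1+0.1267)^5 + 8.8949/(1+0.1267)^6 + 79.4816/(1+0.1267)^6 = 61.0948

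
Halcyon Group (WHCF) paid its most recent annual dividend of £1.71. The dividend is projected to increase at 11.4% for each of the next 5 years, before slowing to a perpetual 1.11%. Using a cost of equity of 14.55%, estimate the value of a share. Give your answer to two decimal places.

Two-stage DDM. Project D₁…D_5 at 0.114, terminal growth 0.0111, discount at r = 0.1455.
D_1 = 1.9049
D_2 = 2.1221
D_3 = 2.3640
D_4 = 2.6335
D_5 = 2.9337
Terminal value at t=5: TV = D_6/(r−g) = 2.9663/(0.1455−0.0111) = 22.0707
P₀ = 1.9049/(1+0.1455)^1 + 2.1221/(1+0.1455)^2 + 2.3640/(1+0.1455)^3 + 2.6335/(1+0.1455)^4 + 2.9337/(1+0.1455)^5 + 22.0707/(1+0.1455)^5 = 19.0603

£19.06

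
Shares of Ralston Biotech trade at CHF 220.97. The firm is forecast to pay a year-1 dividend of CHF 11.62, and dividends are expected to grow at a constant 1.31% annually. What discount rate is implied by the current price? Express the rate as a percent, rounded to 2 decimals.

6.57%

Rearranging the constant-growth DDM: r = D₁/P₀ + g.
r = 11.6200 / 220.97 + 0.0131 = 0.05259 + 0.0131 = 0.06569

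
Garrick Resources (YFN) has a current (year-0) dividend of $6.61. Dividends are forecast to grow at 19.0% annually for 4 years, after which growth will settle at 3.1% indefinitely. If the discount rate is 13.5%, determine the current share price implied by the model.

$108.98

Two-stage DDM. Project D₁…D_4 at 0.19, terminal growth 0.031, discount at r = 0.135.
D_1 = 7.8659
D_2 = 9.3604
D_3 = 11.1389
D_4 = 13.2553
Terminal value at t=4: TV = D_5/(r−g) = 13.6662/(0.135−0.031) = 131.4058
P₀ = 7.8659/(1+0.135)^1 + 9.3604/(1+0.135)^2 + 11.1389/(1+0.135)^3 + 13.2553/(1+0.135)^4 + 131.4058/(1+0.135)^4 = 108.9850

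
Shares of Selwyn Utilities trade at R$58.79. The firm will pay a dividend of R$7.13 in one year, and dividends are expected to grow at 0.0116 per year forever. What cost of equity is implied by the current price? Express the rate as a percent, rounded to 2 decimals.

13.29%

Rearranging the constant-growth DDM: r = D₁/P₀ + g.
r = 7.1300 / 58.79 + 0.0116 = 0.12128 + 0.0116 = 0.13288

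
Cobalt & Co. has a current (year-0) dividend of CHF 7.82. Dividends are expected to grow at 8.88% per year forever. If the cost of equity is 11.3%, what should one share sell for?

Gordon growth model: P₀ = D₁/(r − g). D₁ = 7.82 × (1 + 0.0888) = 8.5144.
P₀ = 8.5144 / (0.113 − 0.0888) = 8.5144 / 0.0242 = 351.8354

CHF 351.84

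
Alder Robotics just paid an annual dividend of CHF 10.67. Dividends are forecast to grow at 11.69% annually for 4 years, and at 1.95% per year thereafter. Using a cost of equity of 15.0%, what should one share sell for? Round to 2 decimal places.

CHF 113.86

Two-stage DDM. Project D₁…D_4 at 0.1169, terminal growth 0.0195, discount at r = 0.15.
D_1 = 11.9173
D_2 = 13.3105
D_3 = 14.8665
D_4 = 16.6043
Terminal value at t=4: TV = D_5/(r−g) = 16.9281/(0.15−0.0195) = 129.7174
P₀ = 11.9173/(1+0.15)^1 + 13.3105/(1+0.15)^2 + 14.8665/(1+0.15)^3 + 16.6043/(1+0.15)^4 + 129.7174/(1+0.15)^4 = 113.8624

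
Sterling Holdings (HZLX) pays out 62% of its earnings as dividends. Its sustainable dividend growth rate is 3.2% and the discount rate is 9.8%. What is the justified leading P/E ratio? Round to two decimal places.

Justified leading P/E = b/(r−g) = 0.62/(0.098−0.032) = 9.3939

9.39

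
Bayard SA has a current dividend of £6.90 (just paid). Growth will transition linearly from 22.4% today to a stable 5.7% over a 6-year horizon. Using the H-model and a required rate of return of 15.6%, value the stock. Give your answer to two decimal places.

£108.59

H-model: P₀ = D₀[(1+g_L) + H(g_S−g_L)]/(r−g_L), with H = 6/2 = 3.
P₀ = 6.90 × [(1+0.057) + 3×(0.224−0.057)] / (0.156−0.057)
   = 6.90 × 1.5580 / 0.099 = 108.5879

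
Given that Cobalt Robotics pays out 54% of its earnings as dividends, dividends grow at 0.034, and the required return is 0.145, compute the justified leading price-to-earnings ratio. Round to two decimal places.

4.86

Justified leading P/E = b/(r−g) = 0.54/(0.145−0.034) = 4.8649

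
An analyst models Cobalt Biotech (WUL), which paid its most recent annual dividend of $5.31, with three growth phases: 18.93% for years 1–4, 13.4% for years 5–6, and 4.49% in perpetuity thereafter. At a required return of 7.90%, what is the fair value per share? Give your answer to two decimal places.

$309.41

Three-stage DDM. Project D₁…D_6; terminal Gordon value at t=6 with g = 0.0449; discount at r = 0.079.
D_1 = 6.3152
D_2 = 7.5106
D_3 = 8.9324
D_4 = 10.6233
D_5 = 12.0468
D_6 = 13.6611
TV_6 = 14.2745/(0.079−0.0449) = 418.6072
P₀ = Σ Dₜ/(1+r)ᵗ + TV_6/(1+r)^6 = 309.4095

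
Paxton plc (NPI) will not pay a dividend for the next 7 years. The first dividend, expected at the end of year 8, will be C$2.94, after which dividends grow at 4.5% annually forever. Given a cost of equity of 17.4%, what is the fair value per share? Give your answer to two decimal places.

C$7.41

Deferred-dividend DDM. At t=7 the remaining stream is a growing perpetuity with first payment D_8 = 2.94.
V_7 = D_8/(r−g) = 2.94/(0.174−0.045) = 22.7907
P₀ = V_7/(1+r)^7 = 22.7907/(1+0.174)^7 = 7.4145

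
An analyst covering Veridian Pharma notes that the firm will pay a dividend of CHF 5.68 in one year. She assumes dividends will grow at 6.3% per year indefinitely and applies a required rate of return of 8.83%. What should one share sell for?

CHF 224.51

Gordon growth model: P₀ = D₁/(r − g), with D₁ = 5.68 given directly.
P₀ = 5.6800 / (0.0883 − 0.063) = 5.6800 / 0.0253 = 224.5059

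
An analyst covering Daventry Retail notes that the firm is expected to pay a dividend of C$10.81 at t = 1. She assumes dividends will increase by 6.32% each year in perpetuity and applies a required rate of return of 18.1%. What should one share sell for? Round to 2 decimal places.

Gordon growth model: P₀ = D₁/(r − g), with D₁ = 10.81 given directly.
P₀ = 10.8100 / (0.181 − 0.0632) = 10.8100 / 0.1178 = 91.7657

C$91.77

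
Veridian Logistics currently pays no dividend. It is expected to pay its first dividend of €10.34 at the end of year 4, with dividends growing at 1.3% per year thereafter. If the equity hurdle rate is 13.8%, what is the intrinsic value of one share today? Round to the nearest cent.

€56.13

Deferred-dividend DDM. At t=3 the remaining stream is a growing perpetuity with first payment D_4 = 10.34.
V_3 = D_4/(r−g) = 10.34/(0.138−0.013) = 82.7200
P₀ = V_3/(1+r)^3 = 82.7200/(1+0.138)^3 = 56.1285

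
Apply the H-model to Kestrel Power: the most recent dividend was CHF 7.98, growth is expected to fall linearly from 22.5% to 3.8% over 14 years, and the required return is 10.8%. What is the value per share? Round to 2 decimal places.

CHF 267.56

H-model: P₀ = D₀[(1+g_L) + H(g_S−g_L)]/(r−g_L), with H = 14/2 = 7.
P₀ = 7.98 × [(1+0.038) + 7×(0.225−0.038)] / (0.108−0.038)
   = 7.98 × 2.3470 / 0.07 = 267.5580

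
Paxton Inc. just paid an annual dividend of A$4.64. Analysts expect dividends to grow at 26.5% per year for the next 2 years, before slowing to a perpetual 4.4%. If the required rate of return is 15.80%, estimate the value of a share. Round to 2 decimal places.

A$61.31

Two-stage DDM. Project D₁…D_2 at 0.265, terminal growth 0.044, discount at r = 0.158.
D_1 = 5.8696
D_2 = 7.4250
Terminal value at t=2: TV = D_3/(r−g) = 7.7517/(0.158−0.044) = 67.9978
P₀ = 5.8696/(1+0.158)^1 + 7.4250/(1+0.158)^2 + 67.9978/(1+0.158)^2 = 61.3140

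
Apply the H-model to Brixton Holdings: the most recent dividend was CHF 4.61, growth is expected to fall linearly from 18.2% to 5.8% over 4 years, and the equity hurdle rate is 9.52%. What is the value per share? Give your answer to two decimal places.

H-model: P₀ = D₀[(1+g_L) + H(g_S−g_L)]/(r−g_L), with H = 4/2 = 2.
P₀ = 4.61 × [(1+0.058) + 2×(0.182−0.058)] / (0.0952−0.058)
   = 4.61 × 1.3060 / 0.0372 = 161.8457

CHF 161.85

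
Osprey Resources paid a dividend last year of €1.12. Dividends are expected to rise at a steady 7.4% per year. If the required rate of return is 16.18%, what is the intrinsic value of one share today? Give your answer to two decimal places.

€13.70

Gordon growth model: P₀ = D₁/(r − g). D₁ = 1.12 × (1 + 0.074) = 1.2029.
P₀ = 1.2029 / (0.1618 − 0.074) = 1.2029 / 0.0878 = 13.7002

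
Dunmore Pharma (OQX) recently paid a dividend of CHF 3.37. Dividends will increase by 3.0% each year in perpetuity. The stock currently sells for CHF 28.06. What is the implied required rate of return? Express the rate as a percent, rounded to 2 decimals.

Rearranging the constant-growth DDM: r = D₁/P₀ + g.
D₁ = 3.37 × (1 + 0.03) = 3.4711.
r = 3.4711 / 28.06 + 0.03 = 0.12370 + 0.03 = 0.15370

15.37%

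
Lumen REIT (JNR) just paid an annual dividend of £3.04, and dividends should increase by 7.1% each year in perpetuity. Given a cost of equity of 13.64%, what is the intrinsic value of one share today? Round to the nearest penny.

Gordon growth model: P₀ = D₁/(r − g). D₁ = 3.04 × (1 + 0.071) = 3.2558.
P₀ = 3.2558 / (0.1364 − 0.071) = 3.2558 / 0.0654 = 49.7835

£49.78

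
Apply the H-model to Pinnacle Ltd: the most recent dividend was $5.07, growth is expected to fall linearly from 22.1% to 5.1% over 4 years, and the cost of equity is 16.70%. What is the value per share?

H-model: P₀ = D₀[(1+g_L) + H(g_S−g_L)]/(r−g_L), with H = 4/2 = 2.
P₀ = 5.07 × [(1+0.051) + 2×(0.221−0.051)] / (0.167−0.051)
   = 5.07 × 1.3910 / 0.116 = 60.7963

$60.80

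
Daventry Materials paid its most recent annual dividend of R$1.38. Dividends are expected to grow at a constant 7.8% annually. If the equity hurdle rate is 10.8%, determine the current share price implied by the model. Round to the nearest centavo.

Gordon growth model: P₀ = D₁/(r − g). D₁ = 1.38 × (1 + 0.078) = 1.4876.
P₀ = 1.4876 / (0.108 − 0.078) = 1.4876 / 0.03 = 49.5880

R$49.59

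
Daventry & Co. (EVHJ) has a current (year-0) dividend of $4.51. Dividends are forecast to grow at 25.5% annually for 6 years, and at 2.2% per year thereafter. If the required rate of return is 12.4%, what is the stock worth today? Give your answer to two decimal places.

Two-stage DDM. Project D₁…D_6 at 0.255, terminal growth 0.022, discount at r = 0.124.
D_1 = 5.6600
D_2 = 7.1034
D_3 = 8.9147
D_4 = 11.1880
D_5 = 14.0409
D_6 = 17.6213
Terminal value at t=6: TV = D_7/(r−g) = 18.0090/(0.124−0.022) = 176.5589
P₀ = 5.6600/(1+0.124)^1 + 7.1034/(1+0.124)^2 + 8.9147/(1+0.124)^3 + 11.1880/(1+0.124)^4 + 14.0409/(1+0.124)^5 + 17.6213/(1+0.124)^6 + 176.5589/(1+0.124)^6 = 128.0677

$128.07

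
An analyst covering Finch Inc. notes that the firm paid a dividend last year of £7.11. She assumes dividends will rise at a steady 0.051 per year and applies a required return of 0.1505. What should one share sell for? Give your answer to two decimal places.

£75.10

Gordon growth model: P₀ = D₁/(r − g). D₁ = 7.11 × (1 + 0.051) = 7.4726.
P₀ = 7.4726 / (0.1505 − 0.051) = 7.4726 / 0.0995 = 75.1016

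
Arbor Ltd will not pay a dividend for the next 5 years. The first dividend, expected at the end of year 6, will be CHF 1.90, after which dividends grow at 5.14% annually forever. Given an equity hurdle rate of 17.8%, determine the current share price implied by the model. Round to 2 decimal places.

Deferred-dividend DDM. At t=5 the remaining stream is a growing perpetuity with first payment D_6 = 1.90.
V_5 = D_6/(r−g) = 1.90/(0.178−0.0514) = 15.0079
P₀ = V_5/(1+r)^5 = 15.0079/(1+0.178)^5 = 6.6160

CHF 6.62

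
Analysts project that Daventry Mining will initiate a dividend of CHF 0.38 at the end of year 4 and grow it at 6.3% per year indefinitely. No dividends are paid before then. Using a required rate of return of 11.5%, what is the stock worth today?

Deferred-dividend DDM. At t=3 the remaining stream is a growing perpetuity with first payment D_4 = 0.38.
V_3 = D_4/(r−g) = 0.38/(0.115−0.063) = 7.3077
P₀ = V_3/(1+r)^3 = 7.3077/(1+0.115)^3 = 5.2718

CHF 5.27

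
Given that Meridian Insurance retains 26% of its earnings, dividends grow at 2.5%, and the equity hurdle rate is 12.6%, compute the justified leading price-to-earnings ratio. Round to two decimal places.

Payout ratio b = 1 − 0.26 = 0.74.
Justified leading P/E = b/(r−g) = 0.74/(0.126−0.025) = 7.3267

7.33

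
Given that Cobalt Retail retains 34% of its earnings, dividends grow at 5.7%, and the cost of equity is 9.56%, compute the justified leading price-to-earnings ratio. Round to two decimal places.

Payout ratio b = 1 − 0.34 = 0.66.
Justified leading P/E = b/(r−g) = 0.66/(0.0956−0.057) = 17.0984

17.10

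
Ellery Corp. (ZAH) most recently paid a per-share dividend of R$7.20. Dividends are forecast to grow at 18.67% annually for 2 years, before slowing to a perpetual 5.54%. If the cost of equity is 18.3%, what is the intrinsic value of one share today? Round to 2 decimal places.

R$74.39

Two-stage DDM. Project D₁…D_2 at 0.1867, terminal growth 0.0554, discount at r = 0.183.
D_1 = 8.5442
D_2 = 10.1394
Terminal value at t=2: TV = D_3/(r−g) = 10.7012/(0.183−0.0554) = 83.8650
P₀ = 8.5442/(1+0.183)^1 + 10.1394/(1+0.183)^2 + 83.8650/(1+0.183)^2 = 74.3931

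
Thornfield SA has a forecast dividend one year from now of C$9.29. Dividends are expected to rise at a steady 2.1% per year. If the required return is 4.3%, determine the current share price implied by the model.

C$422.27

Gordon growth model: P₀ = D₁/(r − g), with D₁ = 9.29 given directly.
P₀ = 9.2900 / (0.043 − 0.021) = 9.2900 / 0.022 = 422.2727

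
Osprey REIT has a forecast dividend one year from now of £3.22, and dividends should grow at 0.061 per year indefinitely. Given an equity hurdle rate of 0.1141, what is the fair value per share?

Gordon growth model: P₀ = D₁/(r − g), with D₁ = 3.22 given directly.
P₀ = 3.2200 / (0.1141 − 0.061) = 3.2200 / 0.0531 = 60.6403

£60.64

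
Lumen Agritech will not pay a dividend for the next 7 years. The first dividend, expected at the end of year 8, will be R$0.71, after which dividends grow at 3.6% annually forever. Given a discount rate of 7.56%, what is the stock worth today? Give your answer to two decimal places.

Deferred-dividend DDM. At t=7 the remaining stream is a growing perpetuity with first payment D_8 = 0.71.
V_7 = D_8/(r−g) = 0.71/(0.0756−0.036) = 17.9293
P₀ = V_7/(1+r)^7 = 17.9293/(1+0.0756)^7 = 10.7648

R$10.76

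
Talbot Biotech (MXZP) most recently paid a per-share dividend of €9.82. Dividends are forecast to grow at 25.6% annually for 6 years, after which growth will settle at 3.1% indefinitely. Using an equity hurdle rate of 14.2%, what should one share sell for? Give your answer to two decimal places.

Two-stage DDM. Project D₁…D_6 at 0.256, terminal growth 0.031, discount at r = 0.142.
D_1 = 12.3339
D_2 = 15.4914
D_3 = 19.4572
D_4 = 24.4382
D_5 = 30.6944
D_6 = 38.5522
Terminal value at t=6: TV = D_7/(r−g) = 39.7473/(0.142−0.031) = 358.0841
P₀ = 12.3339/(1+0.142)^1 + 15.4914/(1+0.142)^2 + 19.4572/(1+0.142)^3 + 24.4382/(1+0.142)^4 + 30.6944/(1+0.142)^5 + 38.5522/(1+0.142)^6 + 358.0841/(1+0.142)^6 = 244.7255

€244.73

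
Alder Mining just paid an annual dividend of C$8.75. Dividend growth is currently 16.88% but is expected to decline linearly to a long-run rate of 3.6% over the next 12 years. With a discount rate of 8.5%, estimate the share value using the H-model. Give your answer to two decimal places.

C$327.29

H-model: P₀ = D₀[(1+g_L) + H(g_S−g_L)]/(r−g_L), with H = 12/2 = 6.
P₀ = 8.75 × [(1+0.036) + 6×(0.1688−0.036)] / (0.085−0.036)
   = 8.75 × 1.8328 / 0.049 = 327.2857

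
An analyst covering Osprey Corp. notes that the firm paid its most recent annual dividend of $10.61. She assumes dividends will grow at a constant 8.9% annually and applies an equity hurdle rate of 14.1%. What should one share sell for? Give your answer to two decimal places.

$222.20

Gordon growth model: P₀ = D₁/(r − g). D₁ = 10.61 × (1 + 0.089) = 11.5543.
P₀ = 11.5543 / (0.141 − 0.089) = 11.5543 / 0.052 = 222.1979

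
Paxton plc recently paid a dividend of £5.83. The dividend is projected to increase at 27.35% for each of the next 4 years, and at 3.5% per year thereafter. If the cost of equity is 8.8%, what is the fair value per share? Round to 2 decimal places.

£248.81

Two-stage DDM. Project D₁…D_4 at 0.2735, terminal growth 0.035, discount at r = 0.088.
D_1 = 7.4245
D_2 = 9.4551
D_3 = 12.0411
D_4 = 15.3343
Terminal value at t=4: TV = D_5/(r−g) = 15.8710/(0.088−0.035) = 299.4531
P₀ = 7.4245/(1+0.088)^1 + 9.4551/(1+0.088)^2 + 12.0411/(1+0.088)^3 + 15.3343/(1+0.088)^4 + 299.4531/(1+0.088)^4 = 248.8084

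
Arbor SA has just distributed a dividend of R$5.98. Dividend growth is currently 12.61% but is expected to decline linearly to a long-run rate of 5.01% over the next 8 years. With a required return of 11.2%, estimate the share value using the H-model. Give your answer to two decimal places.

H-model: P₀ = D₀[(1+g_L) + H(g_S−g_L)]/(r−g_L), with H = 8/2 = 4.
P₀ = 5.98 × [(1+0.0501) + 4×(0.1261−0.0501)] / (0.112−0.0501)
   = 5.98 × 1.3541 / 0.0619 = 130.8161

R$130.82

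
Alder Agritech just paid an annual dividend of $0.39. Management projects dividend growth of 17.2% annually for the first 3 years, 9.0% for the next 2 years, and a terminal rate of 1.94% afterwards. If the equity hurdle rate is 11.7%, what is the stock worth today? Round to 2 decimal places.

Three-stage DDM. Project D₁…D_5; terminal Gordon value at t=5 with g = 0.0194; discount at r = 0.117.
D_1 = 0.4571
D_2 = 0.5357
D_3 = 0.6278
D_4 = 0.6843
D_5 = 0.7459
TV_5 = 0.7604/(0.117−0.0194) = 7.7910
P₀ = Σ Dₜ/(1+r)ᵗ + TV_5/(1+r)^5 = 6.6382

$6.64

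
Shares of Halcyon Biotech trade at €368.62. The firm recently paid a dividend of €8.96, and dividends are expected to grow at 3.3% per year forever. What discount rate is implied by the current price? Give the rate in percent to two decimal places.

5.81%

Rearranging the constant-growth DDM: r = D₁/P₀ + g.
D₁ = 8.96 × (1 + 0.033) = 9.2557.
r = 9.2557 / 368.62 + 0.033 = 0.02511 + 0.033 = 0.05811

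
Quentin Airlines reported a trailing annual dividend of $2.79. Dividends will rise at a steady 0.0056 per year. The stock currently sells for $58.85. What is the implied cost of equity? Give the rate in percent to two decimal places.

5.33%

Rearranging the constant-growth DDM: r = D₁/P₀ + g.
D₁ = 2.79 × (1 + 0.0056) = 2.8056.
r = 2.8056 / 58.85 + 0.0056 = 0.04767 + 0.0056 = 0.05327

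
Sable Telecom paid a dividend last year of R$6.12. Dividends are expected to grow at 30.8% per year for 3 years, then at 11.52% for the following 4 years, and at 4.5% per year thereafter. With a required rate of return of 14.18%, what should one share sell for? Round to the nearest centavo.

R$149.33

Three-stage DDM. Project D₁…D_7; terminal Gordon value at t=7 with g = 0.045; discount at r = 0.1418.
D_1 = 8.0050
D_2 = 10.4705
D_3 = 13.6954
D_4 = 15.2731
D_5 = 17.0326
D_6 = 18.9947
D_7 = 21.1829
TV_7 = 22.1361/(0.1418−0.045) = 228.6792
P₀ = Σ Dₜ/(1+r)ᵗ + TV_7/(1+r)^7 = 149.3349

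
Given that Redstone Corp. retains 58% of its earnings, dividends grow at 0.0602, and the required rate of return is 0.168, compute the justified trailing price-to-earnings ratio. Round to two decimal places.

4.13

Payout ratio b = 1 − 0.58 = 0.42.
Justified trailing P/E = b(1+g)/(r−g) = 0.42×(1+0.0602)/(0.168−0.0602) = 4.1306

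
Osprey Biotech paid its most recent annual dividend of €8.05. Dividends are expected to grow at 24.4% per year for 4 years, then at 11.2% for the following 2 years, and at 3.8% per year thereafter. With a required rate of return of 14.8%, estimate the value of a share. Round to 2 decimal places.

€158.96

Three-stage DDM. Project D₁…D_6; terminal Gordon value at t=6 with g = 0.038; discount at r = 0.148.
D_1 = 10.0142
D_2 = 12.4577
D_3 = 15.4973
D_4 = 19.2787
D_5 = 21.4379
D_6 = 23.8389
TV_6 = 24.7448/(0.148−0.038) = 224.9529
P₀ = Σ Dₜ/(1+r)ᵗ + TV_6/(1+r)^6 = 158.9590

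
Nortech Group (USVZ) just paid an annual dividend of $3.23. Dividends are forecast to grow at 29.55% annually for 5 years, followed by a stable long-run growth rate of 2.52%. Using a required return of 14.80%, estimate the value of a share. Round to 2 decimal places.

$72.90

Two-stage DDM. Project D₁…D_5 at 0.2955, terminal growth 0.0252, discount at r = 0.148.
D_1 = 4.1845
D_2 = 5.4210
D_3 = 7.0229
D_4 = 9.0981
D_5 = 11.7866
Terminal value at t=5: TV = D_6/(r−g) = 12.0837/(0.148−0.0252) = 98.4011
P₀ = 4.1845/(1+0.148)^1 + 5.4210/(1+0.148)^2 + 7.0229/(1+0.148)^3 + 9.0981/(1+0.148)^4 + 11.7866/(1+0.148)^5 + 98.4011/(1+0.148)^5 = 72.9000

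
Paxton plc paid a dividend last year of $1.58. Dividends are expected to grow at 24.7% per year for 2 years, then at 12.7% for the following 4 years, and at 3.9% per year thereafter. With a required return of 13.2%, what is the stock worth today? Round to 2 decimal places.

$32.29

Three-stage DDM. Project D₁…D_6; terminal Gordon value at t=6 with g = 0.039; discount at r = 0.132.
D_1 = 1.9703
D_2 = 2.4569
D_3 = 2.7689
D_4 = 3.1206
D_5 = 3.5169
D_6 = 3.9636
TV_6 = 4.1181/(0.132−0.039) = 44.2811
P₀ = Σ Dₜ/(1+r)ᵗ + TV_6/(1+r)^6 = 32.2874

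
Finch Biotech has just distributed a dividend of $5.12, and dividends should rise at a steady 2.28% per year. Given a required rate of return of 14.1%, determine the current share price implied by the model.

$44.30

Gordon growth model: P₀ = D₁/(r − g). D₁ = 5.12 × (1 + 0.0228) = 5.2367.
P₀ = 5.2367 / (0.141 − 0.0228) = 5.2367 / 0.1182 = 44.3040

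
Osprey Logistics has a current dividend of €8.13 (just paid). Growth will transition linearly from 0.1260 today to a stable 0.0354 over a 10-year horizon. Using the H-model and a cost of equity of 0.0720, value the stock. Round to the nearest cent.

H-model: P₀ = D₀[(1+g_L) + H(g_S−g_L)]/(r−g_L), with H = 10/2 = 5.
P₀ = 8.13 × [(1+0.0354) + 5×(0.126−0.0354)] / (0.072−0.0354)
   = 8.13 × 1.4884 / 0.0366 = 330.6200

€330.62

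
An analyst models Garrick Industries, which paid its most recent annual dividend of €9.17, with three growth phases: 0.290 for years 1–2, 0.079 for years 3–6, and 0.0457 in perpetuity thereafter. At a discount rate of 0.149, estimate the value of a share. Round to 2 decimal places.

Three-stage DDM. Project D₁…D_6; terminal Gordon value at t=6 with g = 0.0457; discount at r = 0.149.
D_1 = 11.8293
D_2 = 15.2598
D_3 = 16.4653
D_4 = 17.7661
D_5 = 19.1696
D_6 = 20.6840
TV_6 = 21.6293/(0.149−0.0457) = 209.3830
P₀ = Σ Dₜ/(1+r)ᵗ + TV_6/(1+r)^6 = 152.4588

€152.46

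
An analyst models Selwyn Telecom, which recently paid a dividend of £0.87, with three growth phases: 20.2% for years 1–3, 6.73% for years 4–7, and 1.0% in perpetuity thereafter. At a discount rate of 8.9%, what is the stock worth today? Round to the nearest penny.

£21.44

Three-stage DDM. Project D₁…D_7; terminal Gordon value at t=7 with g = 0.01; discount at r = 0.089.
D_1 = 1.0457
D_2 = 1.2570
D_3 = 1.5109
D_4 = 1.6126
D_5 = 1.7211
D_6 = 1.8369
D_7 = 1.9606
TV_7 = 1.9802/(0.089−0.01) = 25.0653
P₀ = Σ Dₜ/(1+r)ᵗ + TV_7/(1+r)^7 = 21.4411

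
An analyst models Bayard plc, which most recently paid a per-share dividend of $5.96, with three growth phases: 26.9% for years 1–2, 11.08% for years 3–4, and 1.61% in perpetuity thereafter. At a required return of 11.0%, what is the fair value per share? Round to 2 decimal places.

Three-stage DDM. Project D₁…D_4; terminal Gordon value at t=4 with g = 0.0161; discount at r = 0.11.
D_1 = 7.5632
D_2 = 9.5978
D_3 = 10.6612
D_4 = 11.8424
TV_4 = 12.0331/(0.11−0.0161) = 128.1481
P₀ = Σ Dₜ/(1+r)ᵗ + TV_4/(1+r)^4 = 114.6149

$114.61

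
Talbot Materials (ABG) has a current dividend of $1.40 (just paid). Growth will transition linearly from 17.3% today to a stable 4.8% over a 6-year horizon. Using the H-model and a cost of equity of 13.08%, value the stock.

H-model: P₀ = D₀[(1+g_L) + H(g_S−g_L)]/(r−g_L), with H = 6/2 = 3.
P₀ = 1.40 × [(1+0.048) + 3×(0.173−0.048)] / (0.1308−0.048)
   = 1.40 × 1.4230 / 0.0828 = 24.0604

$24.06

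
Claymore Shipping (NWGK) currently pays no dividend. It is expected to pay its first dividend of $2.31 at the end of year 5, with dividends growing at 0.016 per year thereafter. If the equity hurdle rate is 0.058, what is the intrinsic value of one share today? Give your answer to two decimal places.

$43.90

Deferred-dividend DDM. At t=4 the remaining stream is a growing perpetuity with first payment D_5 = 2.31.
V_4 = D_5/(r−g) = 2.31/(0.058−0.016) = 55.0000
P₀ = V_4/(1+r)^4 = 55.0000/(1+0.058)^4 = 43.8955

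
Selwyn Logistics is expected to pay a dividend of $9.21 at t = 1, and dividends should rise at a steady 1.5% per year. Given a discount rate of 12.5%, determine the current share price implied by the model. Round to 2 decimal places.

Gordon growth model: P₀ = D₁/(r − g), with D₁ = 9.21 given directly.
P₀ = 9.2100 / (0.125 − 0.015) = 9.2100 / 0.11 = 83.7273

$83.73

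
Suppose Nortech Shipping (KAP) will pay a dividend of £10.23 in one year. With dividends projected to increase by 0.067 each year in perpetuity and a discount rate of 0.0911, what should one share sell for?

£424.48

Gordon growth model: P₀ = D₁/(r − g), with D₁ = 10.23 given directly.
P₀ = 10.2300 / (0.0911 − 0.067) = 10.2300 / 0.0241 = 424.4813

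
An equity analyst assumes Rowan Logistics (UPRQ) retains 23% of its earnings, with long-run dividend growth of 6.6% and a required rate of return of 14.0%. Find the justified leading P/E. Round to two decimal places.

Payout ratio b = 1 − 0.23 = 0.77.
Justified leading P/E = b/(r−g) = 0.77/(0.14−0.066) = 10.4054

10.41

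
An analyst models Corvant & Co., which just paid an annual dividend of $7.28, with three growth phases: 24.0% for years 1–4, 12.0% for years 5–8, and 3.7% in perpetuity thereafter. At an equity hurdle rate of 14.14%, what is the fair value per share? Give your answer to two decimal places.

$168.06

Three-stage DDM. Project D₁…D_8; terminal Gordon value at t=8 with g = 0.037; discount at r = 0.1414.
D_1 = 9.0272
D_2 = 11.1937
D_3 = 13.8802
D_4 = 17.2115
D_5 = 19.2769
D_6 = 21.5901
D_7 = 24.1809
D_8 = 27.0826
TV_8 = 28.0846/(0.1414−0.037) = 269.0100
P₀ = Σ Dₜ/(1+r)ᵗ + TV_8/(1+r)^8 = 168.0552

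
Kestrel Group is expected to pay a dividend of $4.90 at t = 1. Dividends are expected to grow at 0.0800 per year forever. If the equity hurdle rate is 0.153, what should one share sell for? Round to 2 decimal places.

Gordon growth model: P₀ = D₁/(r − g), with D₁ = 4.90 given directly.
P₀ = 4.9000 / (0.153 − 0.08) = 4.9000 / 0.073 = 67.1233

$67.12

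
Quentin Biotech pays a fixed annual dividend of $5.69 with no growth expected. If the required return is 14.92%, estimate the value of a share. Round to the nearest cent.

Zero-growth DDM (perpetuity): P₀ = D/r = 5.69 / 0.1492 = 38.1367

$38.14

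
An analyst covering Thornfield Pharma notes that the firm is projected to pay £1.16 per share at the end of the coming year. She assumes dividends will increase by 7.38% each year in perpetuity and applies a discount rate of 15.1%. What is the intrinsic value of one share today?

Gordon growth model: P₀ = D₁/(r − g), with D₁ = 1.16 given directly.
P₀ = 1.1600 / (0.151 − 0.0738) = 1.1600 / 0.0772 = 15.0259

£15.03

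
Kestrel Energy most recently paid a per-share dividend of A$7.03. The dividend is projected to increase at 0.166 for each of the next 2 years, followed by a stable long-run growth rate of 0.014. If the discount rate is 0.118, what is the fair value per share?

Two-stage DDM. Project D₁…D_2 at 0.166, terminal growth 0.014, discount at r = 0.118.
D_1 = 8.1970
D_2 = 9.5577
Terminal value at t=2: TV = D_3/(r−g) = 9.6915/(0.118−0.014) = 93.1874
P₀ = 8.1970/(1+0.118)^1 + 9.5577/(1+0.118)^2 + 93.1874/(1+0.118)^2 = 89.5329

A$89.53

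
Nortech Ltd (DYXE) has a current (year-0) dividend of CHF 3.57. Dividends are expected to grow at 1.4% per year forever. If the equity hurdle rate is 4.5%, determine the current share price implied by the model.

CHF 116.77

Gordon growth model: P₀ = D₁/(r − g). D₁ = 3.57 × (1 + 0.014) = 3.6200.
P₀ = 3.6200 / (0.045 − 0.014) = 3.6200 / 0.031 = 116.7735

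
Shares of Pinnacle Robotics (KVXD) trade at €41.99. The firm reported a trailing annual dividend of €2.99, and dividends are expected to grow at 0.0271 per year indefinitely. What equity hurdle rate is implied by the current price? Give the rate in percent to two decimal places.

Rearranging the constant-growth DDM: r = D₁/P₀ + g.
D₁ = 2.99 × (1 + 0.0271) = 3.0710.
r = 3.0710 / 41.99 + 0.0271 = 0.07314 + 0.0271 = 0.10024

10.02%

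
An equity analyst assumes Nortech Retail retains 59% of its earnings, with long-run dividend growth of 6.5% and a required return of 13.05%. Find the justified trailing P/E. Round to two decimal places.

6.67

Payout ratio b = 1 − 0.59 = 0.41.
Justified trailing P/E = b(1+g)/(r−g) = 0.41×(1+0.065)/(0.1305−0.065) = 6.6664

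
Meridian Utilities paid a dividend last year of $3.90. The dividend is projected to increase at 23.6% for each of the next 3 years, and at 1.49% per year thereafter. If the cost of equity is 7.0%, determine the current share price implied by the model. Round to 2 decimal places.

Two-stage DDM. Project D₁…D_3 at 0.236, terminal growth 0.0149, discount at r = 0.07.
D_1 = 4.8204
D_2 = 5.9580
D_3 = 7.3641
Terminal value at t=3: TV = D_4/(r−g) = 7.4738/(0.07−0.0149) = 135.6412
P₀ = 4.8204/(1+0.07)^1 + 5.9580/(1+0.07)^2 + 7.3641/(1+0.07)^3 + 135.6412/(1+0.07)^3 = 126.4439

$126.44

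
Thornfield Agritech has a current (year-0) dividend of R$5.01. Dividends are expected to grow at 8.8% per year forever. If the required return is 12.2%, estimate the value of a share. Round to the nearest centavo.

Gordon growth model: P₀ = D₁/(r − g). D₁ = 5.01 × (1 + 0.088) = 5.4509.
P₀ = 5.4509 / (0.122 − 0.088) = 5.4509 / 0.034 = 160.3200

R$160.32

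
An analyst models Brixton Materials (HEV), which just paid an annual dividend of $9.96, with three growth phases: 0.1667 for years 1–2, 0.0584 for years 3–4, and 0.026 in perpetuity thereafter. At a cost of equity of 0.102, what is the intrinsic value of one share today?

$181.75

Three-stage DDM. Project D₁…D_4; terminal Gordon value at t=4 with g = 0.026; discount at r = 0.102.
D_1 = 11.6203
D_2 = 13.5574
D_3 = 14.3492
D_4 = 15.1872
TV_4 = 15.5821/(0.102−0.026) = 205.0271
P₀ = Σ Dₜ/(1+r)ᵗ + TV_4/(1+r)^4 = 181.7512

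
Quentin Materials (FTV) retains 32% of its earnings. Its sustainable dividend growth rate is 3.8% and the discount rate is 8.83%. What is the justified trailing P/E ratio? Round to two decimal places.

Payout ratio b = 1 − 0.32 = 0.68.
Justified trailing P/E = b(1+g)/(r−g) = 0.68×(1+0.038)/(0.0883−0.038) = 14.0326

14.03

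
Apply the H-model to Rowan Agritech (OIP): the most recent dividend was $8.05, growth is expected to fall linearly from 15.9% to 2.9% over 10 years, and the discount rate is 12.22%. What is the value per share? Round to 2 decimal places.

H-model: P₀ = D₀[(1+g_L) + H(g_S−g_L)]/(r−g_L), with H = 10/2 = 5.
P₀ = 8.05 × [(1+0.029) + 5×(0.159−0.029)] / (0.1222−0.029)
   = 8.05 × 1.6790 / 0.0932 = 145.0209

$145.02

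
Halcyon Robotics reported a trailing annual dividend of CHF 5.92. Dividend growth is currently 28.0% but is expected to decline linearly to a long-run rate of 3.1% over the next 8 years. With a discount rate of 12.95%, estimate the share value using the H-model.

CHF 121.83

H-model: P₀ = D₀[(1+g_L) + H(g_S−g_L)]/(r−g_L), with H = 8/2 = 4.
P₀ = 5.92 × [(1+0.031) + 4×(0.28−0.031)] / (0.1295−0.031)
   = 5.92 × 2.0270 / 0.0985 = 121.8258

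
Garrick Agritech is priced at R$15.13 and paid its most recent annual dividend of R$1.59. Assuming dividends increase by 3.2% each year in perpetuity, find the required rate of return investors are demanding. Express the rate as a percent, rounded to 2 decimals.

Rearranging the constant-growth DDM: r = D₁/P₀ + g.
D₁ = 1.59 × (1 + 0.032) = 1.6409.
r = 1.6409 / 15.13 + 0.032 = 0.10845 + 0.032 = 0.14045

14.05%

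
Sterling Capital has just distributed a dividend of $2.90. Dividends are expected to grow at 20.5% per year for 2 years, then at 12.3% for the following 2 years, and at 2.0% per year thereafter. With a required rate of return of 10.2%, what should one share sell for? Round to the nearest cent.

$58.56

Three-stage DDM. Project D₁…D_4; terminal Gordon value at t=4 with g = 0.02; discount at r = 0.102.
D_1 = 3.4945
D_2 = 4.2109
D_3 = 4.7288
D_4 = 5.3105
TV_4 = 5.4167/(0.102−0.02) = 66.0569
P₀ = Σ Dₜ/(1+r)ᵗ + TV_4/(1+r)^4 = 58.5639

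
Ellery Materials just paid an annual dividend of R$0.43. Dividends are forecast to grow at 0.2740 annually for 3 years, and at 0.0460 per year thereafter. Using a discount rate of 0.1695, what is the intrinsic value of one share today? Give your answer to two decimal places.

Two-stage DDM. Project D₁…D_3 at 0.274, terminal growth 0.046, discount at r = 0.1695.
D_1 = 0.5478
D_2 = 0.6979
D_3 = 0.8892
Terminal value at t=3: TV = D_4/(r−g) = 0.9301/(0.1695−0.046) = 7.5308
P₀ = 0.5478/(1+0.1695)^1 + 0.6979/(1+0.1695)^2 + 0.8892/(1+0.1695)^3 + 7.5308/(1+0.1695)^3 = 6.2426

R$6.24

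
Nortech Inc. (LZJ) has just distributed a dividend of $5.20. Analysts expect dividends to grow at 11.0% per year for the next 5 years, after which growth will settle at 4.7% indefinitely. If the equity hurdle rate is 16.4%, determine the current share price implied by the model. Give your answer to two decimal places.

Two-stage DDM. Project D₁…D_5 at 0.11, terminal growth 0.047, discount at r = 0.164.
D_1 = 5.7720
D_2 = 6.4069
D_3 = 7.1117
D_4 = 7.8940
D_5 = 8.7623
Terminal value at t=5: TV = D_6/(r−g) = 9.1741/(0.164−0.047) = 78.4114
P₀ = 5.7720/(1+0.164)^1 + 6.4069/(1+0.164)^2 + 7.1117/(1+0.164)^3 + 7.8940/(1+0.164)^4 + 8.7623/(1+0.164)^5 + 78.4114/(1+0.164)^5 = 59.2932

$59.29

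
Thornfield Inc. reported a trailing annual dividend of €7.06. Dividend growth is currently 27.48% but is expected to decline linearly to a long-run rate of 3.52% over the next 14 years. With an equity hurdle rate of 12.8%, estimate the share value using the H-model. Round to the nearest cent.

H-model: P₀ = D₀[(1+g_L) + H(g_S−g_L)]/(r−g_L), with H = 14/2 = 7.
P₀ = 7.06 × [(1+0.0352) + 7×(0.2748−0.0352)] / (0.128−0.0352)
   = 7.06 × 2.7124 / 0.0928 = 206.3528

€206.35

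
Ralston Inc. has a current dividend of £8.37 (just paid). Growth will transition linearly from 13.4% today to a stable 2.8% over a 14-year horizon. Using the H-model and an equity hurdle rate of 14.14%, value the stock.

£130.64

H-model: P₀ = D₀[(1+g_L) + H(g_S−g_L)]/(r−g_L), with H = 14/2 = 7.
P₀ = 8.37 × [(1+0.028) + 7×(0.134−0.028)] / (0.1414−0.028)
   = 8.37 × 1.7700 / 0.1134 = 130.6429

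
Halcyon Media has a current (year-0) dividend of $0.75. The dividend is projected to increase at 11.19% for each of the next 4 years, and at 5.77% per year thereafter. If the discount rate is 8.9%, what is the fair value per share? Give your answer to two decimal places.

Two-stage DDM. Project D₁…D_4 at 0.1119, terminal growth 0.0577, discount at r = 0.089.
D_1 = 0.8339
D_2 = 0.9272
D_3 = 1.0310
D_4 = 1.1464
Terminal value at t=4: TV = D_5/(r−g) = 1.2125/(0.089−0.0577) = 38.7385
P₀ = 0.8339/(1+0.089)^1 + 0.9272/(1+0.089)^2 + 1.0310/(1+0.089)^3 + 1.1464/(1+0.089)^4 + 38.7385/(1+0.089)^4 = 30.7053

$30.71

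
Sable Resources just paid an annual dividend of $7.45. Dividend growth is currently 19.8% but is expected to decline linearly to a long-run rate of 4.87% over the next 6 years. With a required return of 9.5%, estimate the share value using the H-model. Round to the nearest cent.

H-model: P₀ = D₀[(1+g_L) + H(g_S−g_L)]/(r−g_L), with H = 6/2 = 3.
P₀ = 7.45 × [(1+0.0487) + 3×(0.198−0.0487)] / (0.095−0.0487)
   = 7.45 × 1.4966 / 0.0463 = 240.8136

$240.81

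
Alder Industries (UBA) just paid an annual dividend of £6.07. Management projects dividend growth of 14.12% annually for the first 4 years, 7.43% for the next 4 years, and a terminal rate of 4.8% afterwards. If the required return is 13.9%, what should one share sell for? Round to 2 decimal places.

Three-stage DDM. Project D₁…D_8; terminal Gordon value at t=8 with g = 0.048; discount at r = 0.139.
D_1 = 6.9271
D_2 = 7.9052
D_3 = 9.0214
D_4 = 10.2952
D_5 = 11.0602
D_6 = 11.8819
D_7 = 12.7648
D_8 = 13.7132
TV_8 = 14.3714/(0.139−0.048) = 157.9276
P₀ = Σ Dₜ/(1+r)ᵗ + TV_8/(1+r)^8 = 101.3357

£101.34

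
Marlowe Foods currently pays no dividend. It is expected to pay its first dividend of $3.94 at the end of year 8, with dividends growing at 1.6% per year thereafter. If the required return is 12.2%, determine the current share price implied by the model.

Deferred-dividend DDM. At t=7 the remaining stream is a growing perpetuity with first payment D_8 = 3.94.
V_7 = D_8/(r−g) = 3.94/(0.122−0.016) = 37.1698
P₀ = V_7/(1+r)^7 = 37.1698/(1+0.122)^7 = 16.6051

$16.61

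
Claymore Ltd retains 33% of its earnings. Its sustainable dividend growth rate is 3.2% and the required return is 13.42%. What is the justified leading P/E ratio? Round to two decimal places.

Payout ratio b = 1 − 0.33 = 0.67.
Justified leading P/E = b/(r−g) = 0.67/(0.1342−0.032) = 6.5558

6.56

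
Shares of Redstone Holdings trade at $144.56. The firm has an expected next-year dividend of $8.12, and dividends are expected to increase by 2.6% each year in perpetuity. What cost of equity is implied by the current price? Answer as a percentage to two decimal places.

8.22%

Rearranging the constant-growth DDM: r = D₁/P₀ + g.
r = 8.1200 / 144.56 + 0.026 = 0.05617 + 0.026 = 0.08217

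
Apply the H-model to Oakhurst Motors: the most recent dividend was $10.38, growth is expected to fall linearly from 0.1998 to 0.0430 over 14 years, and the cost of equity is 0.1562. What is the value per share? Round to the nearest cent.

$196.28

H-model: P₀ = D₀[(1+g_L) + H(g_S−g_L)]/(r−g_L), with H = 14/2 = 7.
P₀ = 10.38 × [(1+0.043) + 7×(0.1998−0.043)] / (0.1562−0.043)
   = 10.38 × 2.1406 / 0.1132 = 196.2847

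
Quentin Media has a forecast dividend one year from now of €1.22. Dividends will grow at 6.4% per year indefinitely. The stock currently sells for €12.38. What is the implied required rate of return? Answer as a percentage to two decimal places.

16.25%

Rearranging the constant-growth DDM: r = D₁/P₀ + g.
r = 1.2200 / 12.38 + 0.064 = 0.09855 + 0.064 = 0.16255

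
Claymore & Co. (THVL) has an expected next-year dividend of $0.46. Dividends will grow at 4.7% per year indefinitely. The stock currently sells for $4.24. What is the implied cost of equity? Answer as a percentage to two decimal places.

15.55%

Rearranging the constant-growth DDM: r = D₁/P₀ + g.
r = 0.4600 / 4.24 + 0.047 = 0.10849 + 0.047 = 0.15549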